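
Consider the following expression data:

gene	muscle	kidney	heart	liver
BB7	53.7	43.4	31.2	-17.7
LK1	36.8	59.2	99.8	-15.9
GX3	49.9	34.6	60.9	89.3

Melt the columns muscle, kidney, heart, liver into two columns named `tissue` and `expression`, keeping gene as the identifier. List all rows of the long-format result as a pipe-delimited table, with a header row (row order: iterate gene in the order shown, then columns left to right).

Each (gene, column) pair becomes one row: 3 × 4 = 12 rows.
For example, (BB7, muscle) → expression=53.7.

| gene | tissue | expression |
| BB7 | muscle | 53.7 |
| BB7 | kidney | 43.4 |
| BB7 | heart | 31.2 |
| BB7 | liver | -17.7 |
| LK1 | muscle | 36.8 |
| LK1 | kidney | 59.2 |
| LK1 | heart | 99.8 |
| LK1 | liver | -15.9 |
| GX3 | muscle | 49.9 |
| GX3 | kidney | 34.6 |
| GX3 | heart | 60.9 |
| GX3 | liver | 89.3 |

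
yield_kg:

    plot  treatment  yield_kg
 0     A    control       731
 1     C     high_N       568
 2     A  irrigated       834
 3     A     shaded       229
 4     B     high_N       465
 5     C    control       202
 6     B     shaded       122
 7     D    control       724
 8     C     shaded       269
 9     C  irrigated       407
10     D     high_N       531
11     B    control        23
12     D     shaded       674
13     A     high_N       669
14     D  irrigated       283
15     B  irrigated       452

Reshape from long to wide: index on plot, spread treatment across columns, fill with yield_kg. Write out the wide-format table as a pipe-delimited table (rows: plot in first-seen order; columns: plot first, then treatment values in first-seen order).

| plot | control | high_N | irrigated | shaded |
| A | 731 | 669 | 834 | 229 |
| C | 202 | 568 | 407 | 269 |
| B | 23 | 465 | 452 | 122 |
| D | 724 | 531 | 283 | 674 |

Columns: plot plus the 4 distinct treatment values (control, high_N, irrigated, shaded).
For example, row A column control takes yield_kg=731 from the long row (A, control).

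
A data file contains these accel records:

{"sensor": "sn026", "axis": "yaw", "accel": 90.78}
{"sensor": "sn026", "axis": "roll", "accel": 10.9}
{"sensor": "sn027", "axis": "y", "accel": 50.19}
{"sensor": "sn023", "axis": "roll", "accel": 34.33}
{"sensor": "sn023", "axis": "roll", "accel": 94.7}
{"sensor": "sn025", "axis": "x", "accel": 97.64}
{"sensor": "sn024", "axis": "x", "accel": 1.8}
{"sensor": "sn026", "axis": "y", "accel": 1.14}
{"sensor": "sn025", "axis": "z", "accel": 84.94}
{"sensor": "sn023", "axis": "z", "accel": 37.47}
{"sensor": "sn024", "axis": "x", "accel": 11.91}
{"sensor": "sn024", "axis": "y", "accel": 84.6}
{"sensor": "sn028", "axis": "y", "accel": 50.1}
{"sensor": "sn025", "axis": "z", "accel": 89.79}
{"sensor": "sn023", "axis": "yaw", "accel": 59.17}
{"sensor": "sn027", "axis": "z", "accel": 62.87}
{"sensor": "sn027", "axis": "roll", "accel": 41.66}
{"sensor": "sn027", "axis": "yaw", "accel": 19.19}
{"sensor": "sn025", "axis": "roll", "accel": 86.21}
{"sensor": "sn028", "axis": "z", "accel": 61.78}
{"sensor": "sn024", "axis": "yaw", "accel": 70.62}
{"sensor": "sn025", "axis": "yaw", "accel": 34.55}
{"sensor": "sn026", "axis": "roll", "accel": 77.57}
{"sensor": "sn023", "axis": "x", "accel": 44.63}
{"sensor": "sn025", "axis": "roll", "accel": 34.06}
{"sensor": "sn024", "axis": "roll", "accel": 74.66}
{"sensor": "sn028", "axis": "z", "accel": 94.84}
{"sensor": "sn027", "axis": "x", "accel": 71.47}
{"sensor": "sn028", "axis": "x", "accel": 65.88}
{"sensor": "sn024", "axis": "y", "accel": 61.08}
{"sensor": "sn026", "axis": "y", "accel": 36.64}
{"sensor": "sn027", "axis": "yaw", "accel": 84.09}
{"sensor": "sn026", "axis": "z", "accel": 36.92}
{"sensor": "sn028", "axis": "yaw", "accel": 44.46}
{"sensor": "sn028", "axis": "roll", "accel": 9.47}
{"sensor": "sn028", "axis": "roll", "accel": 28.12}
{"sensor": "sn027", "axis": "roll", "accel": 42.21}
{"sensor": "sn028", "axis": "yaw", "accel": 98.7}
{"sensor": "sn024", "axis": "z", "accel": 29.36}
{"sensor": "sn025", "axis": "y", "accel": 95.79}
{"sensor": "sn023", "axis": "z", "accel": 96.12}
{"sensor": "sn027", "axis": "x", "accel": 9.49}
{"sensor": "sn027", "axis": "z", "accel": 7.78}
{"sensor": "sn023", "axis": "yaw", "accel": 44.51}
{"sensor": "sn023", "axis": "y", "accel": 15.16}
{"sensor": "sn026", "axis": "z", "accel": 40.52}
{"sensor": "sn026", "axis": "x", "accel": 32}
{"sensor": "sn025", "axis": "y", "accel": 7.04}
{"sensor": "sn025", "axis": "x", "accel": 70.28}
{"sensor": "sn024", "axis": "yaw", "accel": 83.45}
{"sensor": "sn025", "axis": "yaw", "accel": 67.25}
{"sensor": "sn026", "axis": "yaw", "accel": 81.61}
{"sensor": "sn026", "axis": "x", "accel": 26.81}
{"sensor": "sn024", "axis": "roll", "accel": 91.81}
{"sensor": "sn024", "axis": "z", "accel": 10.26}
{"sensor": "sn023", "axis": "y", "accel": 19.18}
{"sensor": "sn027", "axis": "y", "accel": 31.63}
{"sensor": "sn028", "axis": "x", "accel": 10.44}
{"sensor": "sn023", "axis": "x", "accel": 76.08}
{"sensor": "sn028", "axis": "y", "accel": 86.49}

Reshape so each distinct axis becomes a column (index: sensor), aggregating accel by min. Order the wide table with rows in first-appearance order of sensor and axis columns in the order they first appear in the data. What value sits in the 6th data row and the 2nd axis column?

9.47

With rows in first-appearance order of sensor, row 6 is sensor=sn028. axis columns in first-appearance order: yaw, roll, y, x, z; column 2 is roll.
Long rows with sensor=sn028, axis=roll: min(9.47, 28.12) = 9.47.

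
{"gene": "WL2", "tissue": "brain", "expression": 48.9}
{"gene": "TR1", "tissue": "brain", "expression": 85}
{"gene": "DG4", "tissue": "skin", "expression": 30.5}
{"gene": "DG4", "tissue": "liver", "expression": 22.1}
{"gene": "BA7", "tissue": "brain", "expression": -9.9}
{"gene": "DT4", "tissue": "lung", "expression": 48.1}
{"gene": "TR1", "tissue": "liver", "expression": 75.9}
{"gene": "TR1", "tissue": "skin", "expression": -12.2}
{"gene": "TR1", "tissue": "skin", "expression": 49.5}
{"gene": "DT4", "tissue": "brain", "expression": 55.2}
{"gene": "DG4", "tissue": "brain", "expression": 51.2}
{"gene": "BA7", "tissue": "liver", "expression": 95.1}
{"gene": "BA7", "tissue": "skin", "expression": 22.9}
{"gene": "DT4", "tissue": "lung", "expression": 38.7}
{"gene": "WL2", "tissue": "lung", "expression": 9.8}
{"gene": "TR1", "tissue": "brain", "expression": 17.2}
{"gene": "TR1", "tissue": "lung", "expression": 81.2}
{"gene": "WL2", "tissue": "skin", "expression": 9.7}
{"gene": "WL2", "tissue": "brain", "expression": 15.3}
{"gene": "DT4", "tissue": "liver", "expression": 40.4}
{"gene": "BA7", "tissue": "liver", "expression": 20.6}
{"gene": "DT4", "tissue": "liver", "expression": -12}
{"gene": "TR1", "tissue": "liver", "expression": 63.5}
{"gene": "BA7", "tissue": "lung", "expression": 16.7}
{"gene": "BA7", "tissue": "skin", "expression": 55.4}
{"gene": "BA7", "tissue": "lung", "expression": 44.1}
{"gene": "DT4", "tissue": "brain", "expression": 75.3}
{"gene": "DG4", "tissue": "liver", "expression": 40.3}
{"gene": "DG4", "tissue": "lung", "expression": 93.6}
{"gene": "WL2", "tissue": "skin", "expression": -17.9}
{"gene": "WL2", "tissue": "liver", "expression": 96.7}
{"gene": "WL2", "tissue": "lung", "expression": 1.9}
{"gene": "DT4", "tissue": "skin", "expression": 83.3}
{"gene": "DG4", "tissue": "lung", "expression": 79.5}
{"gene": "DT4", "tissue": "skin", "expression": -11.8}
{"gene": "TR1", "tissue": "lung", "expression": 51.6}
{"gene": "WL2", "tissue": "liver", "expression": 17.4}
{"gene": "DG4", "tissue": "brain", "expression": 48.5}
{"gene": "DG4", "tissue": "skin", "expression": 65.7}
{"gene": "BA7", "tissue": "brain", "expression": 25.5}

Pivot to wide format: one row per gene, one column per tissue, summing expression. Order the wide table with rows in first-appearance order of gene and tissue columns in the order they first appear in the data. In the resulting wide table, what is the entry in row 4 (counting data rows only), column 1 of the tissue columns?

15.6

With rows in first-appearance order of gene, row 4 is gene=BA7. tissue columns in first-appearance order: brain, skin, liver, lung; column 1 is brain.
Long rows with gene=BA7, tissue=brain: -9.9 + 25.5 = 15.6.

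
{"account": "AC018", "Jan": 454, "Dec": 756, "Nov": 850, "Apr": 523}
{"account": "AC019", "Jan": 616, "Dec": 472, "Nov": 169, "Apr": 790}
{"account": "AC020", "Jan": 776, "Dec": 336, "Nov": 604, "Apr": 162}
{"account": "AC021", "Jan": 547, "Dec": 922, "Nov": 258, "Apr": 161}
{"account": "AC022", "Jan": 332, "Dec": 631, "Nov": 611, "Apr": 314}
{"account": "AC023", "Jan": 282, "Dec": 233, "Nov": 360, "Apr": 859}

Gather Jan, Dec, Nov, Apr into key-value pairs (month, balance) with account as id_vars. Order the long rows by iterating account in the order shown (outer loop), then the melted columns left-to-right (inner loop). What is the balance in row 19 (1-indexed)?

611

24 rows total (6 × 4). Row 19: index ⌊(19-1)/4⌋ = 4 into account → AC022; (19-1) mod 4 = 2 into the melted columns → Nov.
So row 19 is (AC022, Nov, 611); balance = 611.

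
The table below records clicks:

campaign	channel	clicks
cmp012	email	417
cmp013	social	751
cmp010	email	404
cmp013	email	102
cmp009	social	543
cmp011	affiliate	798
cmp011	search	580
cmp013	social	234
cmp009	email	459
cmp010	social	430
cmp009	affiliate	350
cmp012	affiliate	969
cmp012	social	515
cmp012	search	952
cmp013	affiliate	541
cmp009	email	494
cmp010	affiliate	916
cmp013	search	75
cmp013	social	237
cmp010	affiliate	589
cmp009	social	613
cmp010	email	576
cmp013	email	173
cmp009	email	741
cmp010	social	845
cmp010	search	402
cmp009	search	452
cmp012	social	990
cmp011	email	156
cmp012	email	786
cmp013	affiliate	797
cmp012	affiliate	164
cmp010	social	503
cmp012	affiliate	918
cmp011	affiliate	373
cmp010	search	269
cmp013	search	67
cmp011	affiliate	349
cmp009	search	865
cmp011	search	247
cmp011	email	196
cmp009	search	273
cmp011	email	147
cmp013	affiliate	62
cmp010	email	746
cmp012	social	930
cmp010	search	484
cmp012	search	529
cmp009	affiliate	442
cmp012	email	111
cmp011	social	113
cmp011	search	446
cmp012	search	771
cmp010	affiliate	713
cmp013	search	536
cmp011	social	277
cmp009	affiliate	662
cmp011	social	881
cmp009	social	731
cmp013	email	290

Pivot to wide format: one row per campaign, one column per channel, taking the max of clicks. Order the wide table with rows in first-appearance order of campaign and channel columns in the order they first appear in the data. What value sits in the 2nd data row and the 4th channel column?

536

With rows in first-appearance order of campaign, row 2 is campaign=cmp013. channel columns in first-appearance order: email, social, affiliate, search; column 4 is search.
Long rows with campaign=cmp013, channel=search: max(75, 67, 536) = 536.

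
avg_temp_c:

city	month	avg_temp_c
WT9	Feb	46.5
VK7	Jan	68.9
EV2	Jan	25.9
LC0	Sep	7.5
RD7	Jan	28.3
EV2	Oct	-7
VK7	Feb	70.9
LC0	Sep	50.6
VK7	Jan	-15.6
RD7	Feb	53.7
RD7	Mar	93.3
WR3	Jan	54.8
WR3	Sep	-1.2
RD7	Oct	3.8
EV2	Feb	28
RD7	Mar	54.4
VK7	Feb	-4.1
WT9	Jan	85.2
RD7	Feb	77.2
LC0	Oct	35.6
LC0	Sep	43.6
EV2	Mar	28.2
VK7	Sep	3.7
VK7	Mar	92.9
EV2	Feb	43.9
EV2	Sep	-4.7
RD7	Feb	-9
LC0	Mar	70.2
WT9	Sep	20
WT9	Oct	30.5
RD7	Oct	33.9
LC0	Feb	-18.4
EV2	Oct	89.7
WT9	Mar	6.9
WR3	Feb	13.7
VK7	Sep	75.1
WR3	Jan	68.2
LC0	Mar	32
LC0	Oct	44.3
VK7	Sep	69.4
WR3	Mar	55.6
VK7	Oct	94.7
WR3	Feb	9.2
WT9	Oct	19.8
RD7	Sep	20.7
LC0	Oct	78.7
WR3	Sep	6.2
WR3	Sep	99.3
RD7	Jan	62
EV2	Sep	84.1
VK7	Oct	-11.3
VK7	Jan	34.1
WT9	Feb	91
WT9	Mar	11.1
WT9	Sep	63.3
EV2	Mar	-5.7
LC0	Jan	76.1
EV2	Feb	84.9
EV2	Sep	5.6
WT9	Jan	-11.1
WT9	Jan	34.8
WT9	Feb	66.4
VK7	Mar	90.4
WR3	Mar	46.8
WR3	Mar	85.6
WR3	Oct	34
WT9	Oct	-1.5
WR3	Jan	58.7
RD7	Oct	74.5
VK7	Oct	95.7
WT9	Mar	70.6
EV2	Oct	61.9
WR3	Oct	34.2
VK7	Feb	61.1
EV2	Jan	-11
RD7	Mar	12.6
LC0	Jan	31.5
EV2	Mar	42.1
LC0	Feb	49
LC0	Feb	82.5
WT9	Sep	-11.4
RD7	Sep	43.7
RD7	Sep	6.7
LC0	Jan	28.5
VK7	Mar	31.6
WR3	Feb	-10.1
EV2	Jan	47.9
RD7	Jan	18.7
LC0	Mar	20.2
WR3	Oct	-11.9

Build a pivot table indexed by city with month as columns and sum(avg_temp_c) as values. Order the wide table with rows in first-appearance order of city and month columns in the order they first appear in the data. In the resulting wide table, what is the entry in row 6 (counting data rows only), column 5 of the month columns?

188

With rows in first-appearance order of city, row 6 is city=WR3. month columns in first-appearance order: Feb, Jan, Sep, Oct, Mar; column 5 is Mar.
Long rows with city=WR3, month=Mar: 55.6 + 46.8 + 85.6 = 188.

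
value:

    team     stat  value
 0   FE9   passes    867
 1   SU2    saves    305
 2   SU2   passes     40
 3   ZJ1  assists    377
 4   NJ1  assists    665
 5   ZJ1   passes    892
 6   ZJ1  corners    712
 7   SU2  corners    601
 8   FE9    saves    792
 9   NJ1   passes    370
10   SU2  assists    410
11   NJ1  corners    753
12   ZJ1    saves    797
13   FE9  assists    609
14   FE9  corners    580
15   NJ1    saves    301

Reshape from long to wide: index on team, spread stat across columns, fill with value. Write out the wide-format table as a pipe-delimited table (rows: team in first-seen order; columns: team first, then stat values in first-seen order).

Columns: team plus the 4 distinct stat values (passes, saves, assists, corners).
For example, row FE9 column passes takes value=867 from the long row (FE9, passes).

| team | passes | saves | assists | corners |
| FE9 | 867 | 792 | 609 | 580 |
| SU2 | 40 | 305 | 410 | 601 |
| ZJ1 | 892 | 797 | 377 | 712 |
| NJ1 | 370 | 301 | 665 | 753 |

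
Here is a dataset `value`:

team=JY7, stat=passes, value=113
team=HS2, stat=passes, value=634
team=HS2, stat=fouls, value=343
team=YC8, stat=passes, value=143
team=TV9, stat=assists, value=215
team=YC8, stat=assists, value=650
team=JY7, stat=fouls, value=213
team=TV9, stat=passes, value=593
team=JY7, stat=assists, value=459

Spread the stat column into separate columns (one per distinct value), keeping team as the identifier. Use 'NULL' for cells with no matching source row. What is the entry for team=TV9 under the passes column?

593

The long row with team=TV9, stat=passes has value=593.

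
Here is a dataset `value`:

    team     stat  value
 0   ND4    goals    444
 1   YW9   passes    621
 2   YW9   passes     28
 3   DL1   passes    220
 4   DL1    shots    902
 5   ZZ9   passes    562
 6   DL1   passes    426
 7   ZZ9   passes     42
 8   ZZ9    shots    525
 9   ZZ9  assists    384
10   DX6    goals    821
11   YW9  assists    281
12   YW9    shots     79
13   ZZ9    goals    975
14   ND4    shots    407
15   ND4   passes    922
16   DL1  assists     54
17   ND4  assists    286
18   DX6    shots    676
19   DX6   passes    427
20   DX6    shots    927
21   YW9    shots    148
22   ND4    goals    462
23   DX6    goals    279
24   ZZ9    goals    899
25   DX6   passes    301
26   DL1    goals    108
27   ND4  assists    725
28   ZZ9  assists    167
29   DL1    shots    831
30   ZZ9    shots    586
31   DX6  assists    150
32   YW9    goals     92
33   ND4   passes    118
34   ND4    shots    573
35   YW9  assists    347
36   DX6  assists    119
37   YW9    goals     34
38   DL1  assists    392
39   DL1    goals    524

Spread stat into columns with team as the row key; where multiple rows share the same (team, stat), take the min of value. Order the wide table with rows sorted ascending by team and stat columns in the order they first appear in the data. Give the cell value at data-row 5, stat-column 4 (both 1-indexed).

167

With rows sorted ascending by team, row 5 is team=ZZ9. stat columns in first-appearance order: goals, passes, shots, assists; column 4 is assists.
Long rows with team=ZZ9, stat=assists: min(384, 167) = 167.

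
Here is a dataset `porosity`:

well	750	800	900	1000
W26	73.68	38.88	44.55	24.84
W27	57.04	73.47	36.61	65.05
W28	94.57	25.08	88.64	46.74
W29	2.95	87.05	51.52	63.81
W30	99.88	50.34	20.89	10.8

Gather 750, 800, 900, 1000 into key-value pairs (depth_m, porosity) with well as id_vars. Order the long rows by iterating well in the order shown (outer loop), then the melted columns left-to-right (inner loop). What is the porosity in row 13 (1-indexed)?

20 rows total (5 × 4). Row 13: index ⌊(13-1)/4⌋ = 3 into well → W29; (13-1) mod 4 = 0 into the melted columns → 750.
So row 13 is (W29, 750, 2.95); porosity = 2.95.

2.95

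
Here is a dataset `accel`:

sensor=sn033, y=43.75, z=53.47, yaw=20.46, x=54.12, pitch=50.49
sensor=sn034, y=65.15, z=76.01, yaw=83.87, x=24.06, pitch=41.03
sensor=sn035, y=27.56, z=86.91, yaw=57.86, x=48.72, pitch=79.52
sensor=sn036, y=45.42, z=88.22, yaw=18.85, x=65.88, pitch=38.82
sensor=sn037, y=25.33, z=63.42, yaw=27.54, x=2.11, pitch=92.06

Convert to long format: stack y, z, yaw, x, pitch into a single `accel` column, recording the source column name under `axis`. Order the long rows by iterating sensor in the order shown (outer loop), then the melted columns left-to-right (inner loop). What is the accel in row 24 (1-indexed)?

25 rows total (5 × 5). Row 24: index ⌊(24-1)/5⌋ = 4 into sensor → sn037; (24-1) mod 5 = 3 into the melted columns → x.
So row 24 is (sn037, x, 2.11); accel = 2.11.

2.11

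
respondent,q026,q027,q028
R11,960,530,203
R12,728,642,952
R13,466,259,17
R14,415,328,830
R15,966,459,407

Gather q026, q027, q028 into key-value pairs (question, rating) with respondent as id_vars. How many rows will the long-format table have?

15

5 respondent values × 3 melted columns = 15 rows.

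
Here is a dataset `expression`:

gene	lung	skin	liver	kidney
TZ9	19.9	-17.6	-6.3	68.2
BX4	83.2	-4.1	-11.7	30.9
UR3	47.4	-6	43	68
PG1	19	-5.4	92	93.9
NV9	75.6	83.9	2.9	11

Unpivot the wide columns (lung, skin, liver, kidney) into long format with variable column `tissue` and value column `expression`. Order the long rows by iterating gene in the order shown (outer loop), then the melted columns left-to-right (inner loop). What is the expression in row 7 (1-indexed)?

20 rows total (5 × 4). Row 7: index ⌊(7-1)/4⌋ = 1 into gene → BX4; (7-1) mod 4 = 2 into the melted columns → liver.
So row 7 is (BX4, liver, -11.7); expression = -11.7.

-11.7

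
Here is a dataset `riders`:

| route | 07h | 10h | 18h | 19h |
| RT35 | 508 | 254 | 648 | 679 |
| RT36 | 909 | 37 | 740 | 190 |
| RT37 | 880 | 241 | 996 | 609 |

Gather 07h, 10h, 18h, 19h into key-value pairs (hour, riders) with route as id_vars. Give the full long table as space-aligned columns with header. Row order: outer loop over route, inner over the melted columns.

Each (route, column) pair becomes one row: 3 × 4 = 12 rows.
For example, (RT35, 07h) → riders=508.

route  hour  riders
RT35   07h   508   
RT35   10h   254   
RT35   18h   648   
RT35   19h   679   
RT36   07h   909   
RT36   10h   37    
RT36   18h   740   
RT36   19h   190   
RT37   07h   880   
RT37   10h   241   
RT37   18h   996   
RT37   19h   609   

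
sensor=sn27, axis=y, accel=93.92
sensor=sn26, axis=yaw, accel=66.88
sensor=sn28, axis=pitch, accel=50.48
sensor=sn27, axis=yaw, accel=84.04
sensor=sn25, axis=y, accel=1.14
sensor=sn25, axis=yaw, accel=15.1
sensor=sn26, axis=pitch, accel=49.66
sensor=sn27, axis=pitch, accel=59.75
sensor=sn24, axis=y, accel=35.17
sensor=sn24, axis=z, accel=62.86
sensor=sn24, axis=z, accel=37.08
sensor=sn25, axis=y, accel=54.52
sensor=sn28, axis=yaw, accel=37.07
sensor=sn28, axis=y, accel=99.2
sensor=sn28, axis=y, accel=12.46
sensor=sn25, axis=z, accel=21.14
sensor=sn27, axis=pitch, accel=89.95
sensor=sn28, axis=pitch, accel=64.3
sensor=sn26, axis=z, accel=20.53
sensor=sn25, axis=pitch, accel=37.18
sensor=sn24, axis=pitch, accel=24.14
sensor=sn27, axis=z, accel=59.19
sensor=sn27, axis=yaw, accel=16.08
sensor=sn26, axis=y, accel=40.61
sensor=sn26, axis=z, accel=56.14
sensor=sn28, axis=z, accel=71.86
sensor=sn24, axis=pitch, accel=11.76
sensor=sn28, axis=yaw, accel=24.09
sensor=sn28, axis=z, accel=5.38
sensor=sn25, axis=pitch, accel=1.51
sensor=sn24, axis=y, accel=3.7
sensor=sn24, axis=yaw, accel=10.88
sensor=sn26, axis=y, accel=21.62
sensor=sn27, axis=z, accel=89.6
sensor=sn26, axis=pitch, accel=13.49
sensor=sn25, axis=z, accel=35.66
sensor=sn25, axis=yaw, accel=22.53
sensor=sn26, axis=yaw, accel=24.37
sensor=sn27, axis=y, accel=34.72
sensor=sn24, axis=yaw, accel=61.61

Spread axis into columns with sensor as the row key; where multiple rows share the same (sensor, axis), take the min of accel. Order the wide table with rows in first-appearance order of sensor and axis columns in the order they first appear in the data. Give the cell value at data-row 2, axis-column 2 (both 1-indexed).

With rows in first-appearance order of sensor, row 2 is sensor=sn26. axis columns in first-appearance order: y, yaw, pitch, z; column 2 is yaw.
Long rows with sensor=sn26, axis=yaw: min(66.88, 24.37) = 24.37.

24.37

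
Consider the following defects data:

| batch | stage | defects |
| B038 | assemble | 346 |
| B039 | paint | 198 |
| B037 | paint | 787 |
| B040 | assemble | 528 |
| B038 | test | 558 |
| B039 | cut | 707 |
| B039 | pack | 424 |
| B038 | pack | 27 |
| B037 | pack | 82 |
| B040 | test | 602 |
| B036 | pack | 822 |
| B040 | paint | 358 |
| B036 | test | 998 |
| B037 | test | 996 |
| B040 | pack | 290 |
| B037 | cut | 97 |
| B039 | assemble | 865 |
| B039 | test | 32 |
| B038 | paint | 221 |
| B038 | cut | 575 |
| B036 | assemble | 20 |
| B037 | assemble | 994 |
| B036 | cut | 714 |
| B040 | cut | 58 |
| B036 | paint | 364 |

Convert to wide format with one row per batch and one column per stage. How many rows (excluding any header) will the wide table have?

5

5 distinct batch values → 5 rows.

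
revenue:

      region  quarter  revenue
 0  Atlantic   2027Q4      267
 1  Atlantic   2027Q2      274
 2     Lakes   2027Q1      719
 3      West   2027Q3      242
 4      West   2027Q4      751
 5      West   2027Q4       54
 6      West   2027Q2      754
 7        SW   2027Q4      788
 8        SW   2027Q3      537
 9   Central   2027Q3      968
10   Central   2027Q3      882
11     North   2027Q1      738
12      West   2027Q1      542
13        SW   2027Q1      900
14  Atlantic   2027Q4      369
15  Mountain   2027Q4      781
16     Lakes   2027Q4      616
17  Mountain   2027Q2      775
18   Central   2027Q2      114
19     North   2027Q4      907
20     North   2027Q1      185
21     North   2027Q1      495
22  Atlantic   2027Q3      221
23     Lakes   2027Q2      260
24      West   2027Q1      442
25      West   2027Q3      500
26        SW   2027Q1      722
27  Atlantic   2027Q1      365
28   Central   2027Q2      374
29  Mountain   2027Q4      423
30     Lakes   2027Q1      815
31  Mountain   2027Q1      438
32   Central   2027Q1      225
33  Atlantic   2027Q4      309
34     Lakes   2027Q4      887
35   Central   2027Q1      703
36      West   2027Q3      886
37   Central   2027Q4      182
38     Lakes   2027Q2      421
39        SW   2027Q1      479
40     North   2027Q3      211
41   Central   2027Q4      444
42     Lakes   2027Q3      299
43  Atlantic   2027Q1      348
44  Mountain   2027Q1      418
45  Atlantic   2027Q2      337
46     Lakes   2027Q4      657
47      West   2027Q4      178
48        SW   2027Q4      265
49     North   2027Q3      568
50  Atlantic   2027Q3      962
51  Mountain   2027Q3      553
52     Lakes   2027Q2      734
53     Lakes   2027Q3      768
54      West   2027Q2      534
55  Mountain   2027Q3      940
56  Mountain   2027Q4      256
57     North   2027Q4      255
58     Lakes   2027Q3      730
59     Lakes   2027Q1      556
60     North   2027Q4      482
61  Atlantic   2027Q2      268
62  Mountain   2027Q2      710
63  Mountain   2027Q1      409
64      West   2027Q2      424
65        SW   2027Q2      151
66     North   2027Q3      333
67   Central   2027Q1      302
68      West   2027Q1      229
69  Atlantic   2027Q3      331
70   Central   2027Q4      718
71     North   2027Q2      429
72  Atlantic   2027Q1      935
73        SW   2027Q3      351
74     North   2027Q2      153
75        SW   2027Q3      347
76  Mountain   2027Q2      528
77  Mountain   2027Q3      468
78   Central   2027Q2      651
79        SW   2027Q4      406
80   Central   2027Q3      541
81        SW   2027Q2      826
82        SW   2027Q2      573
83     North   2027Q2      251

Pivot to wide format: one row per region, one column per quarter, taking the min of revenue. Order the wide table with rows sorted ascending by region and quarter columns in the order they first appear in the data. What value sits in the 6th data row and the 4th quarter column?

347

With rows sorted ascending by region, row 6 is region=SW. quarter columns in first-appearance order: 2027Q4, 2027Q2, 2027Q1, 2027Q3; column 4 is 2027Q3.
Long rows with region=SW, quarter=2027Q3: min(537, 351, 347) = 347.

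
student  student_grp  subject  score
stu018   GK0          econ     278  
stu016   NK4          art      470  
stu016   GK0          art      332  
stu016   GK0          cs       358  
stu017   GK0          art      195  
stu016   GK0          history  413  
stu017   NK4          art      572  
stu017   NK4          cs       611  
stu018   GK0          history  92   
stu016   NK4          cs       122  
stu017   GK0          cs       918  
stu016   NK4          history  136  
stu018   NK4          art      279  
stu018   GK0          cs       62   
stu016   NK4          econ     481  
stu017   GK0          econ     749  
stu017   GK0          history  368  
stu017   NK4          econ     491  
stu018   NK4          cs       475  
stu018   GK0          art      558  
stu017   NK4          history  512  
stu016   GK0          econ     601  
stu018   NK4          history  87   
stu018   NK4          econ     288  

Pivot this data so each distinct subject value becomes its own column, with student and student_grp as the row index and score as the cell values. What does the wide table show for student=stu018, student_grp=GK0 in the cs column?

62

Wide layout: rows indexed by student and student_grp, columns are the 4 distinct subject values (econ, art, cs, history).
Cell (student=stu018, student_grp=GK0, subject=cs) draws from the long row where student=stu018, student_grp=GK0 and subject=cs, which has score=62.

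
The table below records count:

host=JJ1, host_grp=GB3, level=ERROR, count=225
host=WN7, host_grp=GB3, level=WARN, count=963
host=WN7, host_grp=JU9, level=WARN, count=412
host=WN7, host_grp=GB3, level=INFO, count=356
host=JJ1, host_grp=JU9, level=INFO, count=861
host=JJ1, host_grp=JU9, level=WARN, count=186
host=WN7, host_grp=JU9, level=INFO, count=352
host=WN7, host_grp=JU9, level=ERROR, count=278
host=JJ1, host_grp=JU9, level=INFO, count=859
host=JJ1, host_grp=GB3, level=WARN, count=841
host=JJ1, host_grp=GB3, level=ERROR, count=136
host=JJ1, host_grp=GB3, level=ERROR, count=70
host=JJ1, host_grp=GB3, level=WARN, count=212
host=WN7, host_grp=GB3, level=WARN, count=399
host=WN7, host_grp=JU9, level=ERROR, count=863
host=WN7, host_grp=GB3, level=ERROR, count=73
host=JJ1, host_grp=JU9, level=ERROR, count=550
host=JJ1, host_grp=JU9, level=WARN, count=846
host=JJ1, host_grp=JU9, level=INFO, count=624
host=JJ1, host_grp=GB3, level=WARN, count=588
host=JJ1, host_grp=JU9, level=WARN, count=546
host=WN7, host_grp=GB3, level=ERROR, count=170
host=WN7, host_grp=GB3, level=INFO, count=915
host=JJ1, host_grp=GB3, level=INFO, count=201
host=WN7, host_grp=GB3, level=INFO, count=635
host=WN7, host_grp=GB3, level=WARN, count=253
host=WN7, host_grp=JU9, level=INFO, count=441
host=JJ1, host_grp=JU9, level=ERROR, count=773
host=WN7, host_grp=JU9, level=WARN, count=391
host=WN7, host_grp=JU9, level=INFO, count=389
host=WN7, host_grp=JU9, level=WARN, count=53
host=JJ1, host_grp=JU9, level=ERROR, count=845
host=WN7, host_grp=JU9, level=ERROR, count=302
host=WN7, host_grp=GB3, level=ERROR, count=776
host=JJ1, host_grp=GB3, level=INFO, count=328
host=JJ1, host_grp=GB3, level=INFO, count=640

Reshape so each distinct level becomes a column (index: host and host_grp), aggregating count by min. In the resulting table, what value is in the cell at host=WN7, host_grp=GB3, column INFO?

Rows with host=WN7, host_grp=GB3 and level=INFO: count values are 356, 915, 635.
min(356, 915, 635) = 356.

356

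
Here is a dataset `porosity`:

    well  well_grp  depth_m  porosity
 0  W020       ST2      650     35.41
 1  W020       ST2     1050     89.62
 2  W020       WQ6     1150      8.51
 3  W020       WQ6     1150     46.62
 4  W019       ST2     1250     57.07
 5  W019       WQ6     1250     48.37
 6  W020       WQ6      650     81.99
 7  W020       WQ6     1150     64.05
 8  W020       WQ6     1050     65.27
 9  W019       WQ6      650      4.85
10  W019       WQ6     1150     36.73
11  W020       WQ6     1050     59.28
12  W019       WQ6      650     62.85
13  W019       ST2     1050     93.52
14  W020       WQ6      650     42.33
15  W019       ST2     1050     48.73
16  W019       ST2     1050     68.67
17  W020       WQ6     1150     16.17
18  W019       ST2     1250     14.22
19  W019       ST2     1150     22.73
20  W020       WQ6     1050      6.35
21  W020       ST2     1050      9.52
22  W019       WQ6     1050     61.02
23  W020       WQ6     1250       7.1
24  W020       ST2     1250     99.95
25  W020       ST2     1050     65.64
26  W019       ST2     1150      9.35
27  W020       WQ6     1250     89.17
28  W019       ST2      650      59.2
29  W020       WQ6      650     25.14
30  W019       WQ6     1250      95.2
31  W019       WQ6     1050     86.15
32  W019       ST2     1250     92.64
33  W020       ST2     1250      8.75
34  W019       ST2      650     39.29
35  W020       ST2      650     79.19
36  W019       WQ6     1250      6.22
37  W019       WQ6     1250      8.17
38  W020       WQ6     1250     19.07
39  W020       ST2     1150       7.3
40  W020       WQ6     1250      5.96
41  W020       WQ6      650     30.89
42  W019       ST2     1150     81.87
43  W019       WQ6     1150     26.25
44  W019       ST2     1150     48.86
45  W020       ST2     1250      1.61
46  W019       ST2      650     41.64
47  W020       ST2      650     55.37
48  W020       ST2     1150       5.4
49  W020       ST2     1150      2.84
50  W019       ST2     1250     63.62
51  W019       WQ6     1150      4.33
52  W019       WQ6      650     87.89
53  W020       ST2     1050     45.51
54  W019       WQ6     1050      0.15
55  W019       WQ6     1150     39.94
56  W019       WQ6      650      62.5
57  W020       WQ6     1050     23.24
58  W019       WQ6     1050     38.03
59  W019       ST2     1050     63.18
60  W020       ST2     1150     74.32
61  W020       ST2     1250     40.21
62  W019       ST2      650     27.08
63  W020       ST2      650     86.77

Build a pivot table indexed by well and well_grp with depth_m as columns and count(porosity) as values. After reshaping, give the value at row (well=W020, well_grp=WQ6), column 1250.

4

Rows with well=W020, well_grp=WQ6 and depth_m=1250: porosity values are 7.1, 89.17, 19.07, 5.96.
4 rows match — count = 4.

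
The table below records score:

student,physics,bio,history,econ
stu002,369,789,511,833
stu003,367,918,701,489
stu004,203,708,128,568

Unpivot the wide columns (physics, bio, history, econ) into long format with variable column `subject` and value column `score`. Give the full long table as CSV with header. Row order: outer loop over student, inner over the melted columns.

student,subject,score
stu002,physics,369
stu002,bio,789
stu002,history,511
stu002,econ,833
stu003,physics,367
stu003,bio,918
stu003,history,701
stu003,econ,489
stu004,physics,203
stu004,bio,708
stu004,history,128
stu004,econ,568

Each (student, column) pair becomes one row: 3 × 4 = 12 rows.
For example, (stu002, physics) → score=369.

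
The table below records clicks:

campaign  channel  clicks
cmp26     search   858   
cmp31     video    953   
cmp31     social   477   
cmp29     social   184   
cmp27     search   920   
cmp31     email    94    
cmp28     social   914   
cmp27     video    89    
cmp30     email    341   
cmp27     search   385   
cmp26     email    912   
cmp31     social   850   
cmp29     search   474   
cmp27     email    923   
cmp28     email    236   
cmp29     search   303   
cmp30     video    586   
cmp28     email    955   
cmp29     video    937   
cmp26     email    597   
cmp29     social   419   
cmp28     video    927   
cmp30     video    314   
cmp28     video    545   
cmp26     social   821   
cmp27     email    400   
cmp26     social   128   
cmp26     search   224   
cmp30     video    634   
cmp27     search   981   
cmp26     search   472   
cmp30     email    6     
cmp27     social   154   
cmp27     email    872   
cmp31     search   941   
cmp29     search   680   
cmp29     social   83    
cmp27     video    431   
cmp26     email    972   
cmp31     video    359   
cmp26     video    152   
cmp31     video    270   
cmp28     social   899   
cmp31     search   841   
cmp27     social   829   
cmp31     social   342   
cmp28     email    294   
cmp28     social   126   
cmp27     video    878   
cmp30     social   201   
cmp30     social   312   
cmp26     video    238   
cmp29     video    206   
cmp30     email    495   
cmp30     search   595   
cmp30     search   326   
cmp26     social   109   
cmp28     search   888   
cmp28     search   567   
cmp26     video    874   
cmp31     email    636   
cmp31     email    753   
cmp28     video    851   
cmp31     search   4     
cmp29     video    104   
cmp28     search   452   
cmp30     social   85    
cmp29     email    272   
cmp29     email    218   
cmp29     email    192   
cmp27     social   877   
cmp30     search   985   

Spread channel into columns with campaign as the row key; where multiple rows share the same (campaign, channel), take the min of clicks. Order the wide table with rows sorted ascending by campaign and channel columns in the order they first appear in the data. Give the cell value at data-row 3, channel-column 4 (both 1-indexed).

With rows sorted ascending by campaign, row 3 is campaign=cmp28. channel columns in first-appearance order: search, video, social, email; column 4 is email.
Long rows with campaign=cmp28, channel=email: min(236, 955, 294) = 236.

236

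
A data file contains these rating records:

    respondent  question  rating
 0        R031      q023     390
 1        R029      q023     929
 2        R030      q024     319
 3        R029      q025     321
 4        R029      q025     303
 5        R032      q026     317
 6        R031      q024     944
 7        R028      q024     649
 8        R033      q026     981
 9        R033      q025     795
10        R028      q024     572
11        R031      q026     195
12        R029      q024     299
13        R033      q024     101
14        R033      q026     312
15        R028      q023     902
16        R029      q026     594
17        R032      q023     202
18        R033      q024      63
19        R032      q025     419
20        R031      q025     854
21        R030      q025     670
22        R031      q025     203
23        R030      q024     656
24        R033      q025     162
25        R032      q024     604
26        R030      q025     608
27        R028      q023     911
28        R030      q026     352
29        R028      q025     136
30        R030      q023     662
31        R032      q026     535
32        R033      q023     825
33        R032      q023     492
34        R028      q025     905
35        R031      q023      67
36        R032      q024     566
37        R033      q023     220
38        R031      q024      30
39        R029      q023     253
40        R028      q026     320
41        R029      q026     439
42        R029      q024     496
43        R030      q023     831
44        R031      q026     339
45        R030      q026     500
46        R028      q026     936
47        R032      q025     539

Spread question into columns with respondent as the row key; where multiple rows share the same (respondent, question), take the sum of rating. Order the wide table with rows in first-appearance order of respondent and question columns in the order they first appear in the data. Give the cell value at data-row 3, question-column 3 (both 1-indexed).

1278

With rows in first-appearance order of respondent, row 3 is respondent=R030. question columns in first-appearance order: q023, q024, q025, q026; column 3 is q025.
Long rows with respondent=R030, question=q025: 670 + 608 = 1278.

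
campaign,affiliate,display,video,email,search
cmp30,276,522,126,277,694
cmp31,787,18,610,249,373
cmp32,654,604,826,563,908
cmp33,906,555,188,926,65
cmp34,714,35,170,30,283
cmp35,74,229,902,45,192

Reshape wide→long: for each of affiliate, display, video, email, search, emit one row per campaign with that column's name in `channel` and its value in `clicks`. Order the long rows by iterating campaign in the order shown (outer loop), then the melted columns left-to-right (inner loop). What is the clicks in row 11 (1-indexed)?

654

30 rows total (6 × 5). Row 11: index ⌊(11-1)/5⌋ = 2 into campaign → cmp32; (11-1) mod 5 = 0 into the melted columns → affiliate.
So row 11 is (cmp32, affiliate, 654); clicks = 654.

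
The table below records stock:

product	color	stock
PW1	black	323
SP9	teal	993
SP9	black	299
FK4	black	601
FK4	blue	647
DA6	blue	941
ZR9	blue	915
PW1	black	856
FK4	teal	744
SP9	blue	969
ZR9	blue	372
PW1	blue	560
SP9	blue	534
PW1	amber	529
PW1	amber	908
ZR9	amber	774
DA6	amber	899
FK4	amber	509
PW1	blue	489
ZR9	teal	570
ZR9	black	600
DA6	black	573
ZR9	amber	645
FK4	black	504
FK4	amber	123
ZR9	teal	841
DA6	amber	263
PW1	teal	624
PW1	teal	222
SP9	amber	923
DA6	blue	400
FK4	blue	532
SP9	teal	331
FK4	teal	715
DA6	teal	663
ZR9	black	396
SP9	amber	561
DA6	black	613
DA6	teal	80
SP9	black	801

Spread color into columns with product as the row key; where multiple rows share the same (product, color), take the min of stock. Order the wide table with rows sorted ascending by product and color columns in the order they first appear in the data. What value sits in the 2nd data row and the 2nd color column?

715

With rows sorted ascending by product, row 2 is product=FK4. color columns in first-appearance order: black, teal, blue, amber; column 2 is teal.
Long rows with product=FK4, color=teal: min(744, 715) = 715.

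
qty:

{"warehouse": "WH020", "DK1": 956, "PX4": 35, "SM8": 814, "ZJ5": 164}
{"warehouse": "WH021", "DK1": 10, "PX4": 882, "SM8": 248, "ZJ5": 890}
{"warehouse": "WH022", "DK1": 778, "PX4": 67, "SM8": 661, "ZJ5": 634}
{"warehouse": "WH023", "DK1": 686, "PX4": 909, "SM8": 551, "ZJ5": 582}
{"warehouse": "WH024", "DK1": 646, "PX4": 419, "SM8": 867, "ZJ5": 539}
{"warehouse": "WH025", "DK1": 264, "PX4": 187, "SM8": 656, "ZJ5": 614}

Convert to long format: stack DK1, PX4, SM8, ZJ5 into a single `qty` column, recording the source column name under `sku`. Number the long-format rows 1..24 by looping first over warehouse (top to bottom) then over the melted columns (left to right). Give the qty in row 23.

24 rows total (6 × 4). Row 23: index ⌊(23-1)/4⌋ = 5 into warehouse → WH025; (23-1) mod 4 = 2 into the melted columns → SM8.
So row 23 is (WH025, SM8, 656); qty = 656.

656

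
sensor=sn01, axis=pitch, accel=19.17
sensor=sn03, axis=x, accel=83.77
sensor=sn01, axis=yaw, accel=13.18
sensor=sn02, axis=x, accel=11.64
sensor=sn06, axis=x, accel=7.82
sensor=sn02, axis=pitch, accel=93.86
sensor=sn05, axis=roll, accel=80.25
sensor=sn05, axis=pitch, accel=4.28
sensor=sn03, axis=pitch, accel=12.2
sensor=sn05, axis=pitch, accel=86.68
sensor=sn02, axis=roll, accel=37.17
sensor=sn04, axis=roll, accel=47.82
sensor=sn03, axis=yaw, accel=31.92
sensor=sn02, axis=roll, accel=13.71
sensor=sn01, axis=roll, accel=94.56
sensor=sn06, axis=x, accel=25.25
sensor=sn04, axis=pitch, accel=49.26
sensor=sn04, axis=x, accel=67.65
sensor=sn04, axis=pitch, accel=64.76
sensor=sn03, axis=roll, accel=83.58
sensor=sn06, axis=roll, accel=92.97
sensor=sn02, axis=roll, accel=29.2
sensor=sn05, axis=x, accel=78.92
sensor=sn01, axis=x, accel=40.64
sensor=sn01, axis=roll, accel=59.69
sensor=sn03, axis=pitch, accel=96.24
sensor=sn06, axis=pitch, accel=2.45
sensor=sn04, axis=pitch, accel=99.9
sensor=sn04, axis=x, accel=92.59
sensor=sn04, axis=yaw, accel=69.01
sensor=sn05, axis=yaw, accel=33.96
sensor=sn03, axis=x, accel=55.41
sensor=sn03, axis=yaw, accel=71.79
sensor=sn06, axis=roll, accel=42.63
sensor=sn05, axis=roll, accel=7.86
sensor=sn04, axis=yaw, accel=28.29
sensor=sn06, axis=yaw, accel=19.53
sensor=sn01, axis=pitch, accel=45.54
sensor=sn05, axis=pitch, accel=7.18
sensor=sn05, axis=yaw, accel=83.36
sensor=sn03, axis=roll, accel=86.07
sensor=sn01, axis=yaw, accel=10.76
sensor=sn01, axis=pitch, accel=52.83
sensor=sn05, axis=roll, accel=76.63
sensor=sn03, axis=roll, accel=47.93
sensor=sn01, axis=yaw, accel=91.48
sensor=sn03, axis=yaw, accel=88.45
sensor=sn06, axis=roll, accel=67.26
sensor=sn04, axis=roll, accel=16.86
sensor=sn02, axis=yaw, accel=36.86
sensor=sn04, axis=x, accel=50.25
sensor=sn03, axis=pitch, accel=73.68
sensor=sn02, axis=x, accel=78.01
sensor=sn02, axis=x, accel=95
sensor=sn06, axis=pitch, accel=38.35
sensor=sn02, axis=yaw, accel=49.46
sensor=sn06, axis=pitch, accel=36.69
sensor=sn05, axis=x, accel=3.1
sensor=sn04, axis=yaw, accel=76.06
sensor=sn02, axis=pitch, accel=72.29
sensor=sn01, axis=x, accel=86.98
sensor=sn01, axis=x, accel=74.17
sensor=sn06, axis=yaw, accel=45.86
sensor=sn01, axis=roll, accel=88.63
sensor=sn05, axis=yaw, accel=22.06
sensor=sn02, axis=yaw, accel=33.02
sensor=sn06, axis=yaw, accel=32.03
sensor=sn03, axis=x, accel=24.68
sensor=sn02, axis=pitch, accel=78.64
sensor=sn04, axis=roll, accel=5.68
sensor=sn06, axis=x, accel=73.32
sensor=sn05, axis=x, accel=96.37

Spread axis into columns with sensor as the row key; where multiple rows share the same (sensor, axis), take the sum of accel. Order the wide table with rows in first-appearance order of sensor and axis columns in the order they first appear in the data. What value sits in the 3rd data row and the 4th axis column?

80.08

With rows in first-appearance order of sensor, row 3 is sensor=sn02. axis columns in first-appearance order: pitch, x, yaw, roll; column 4 is roll.
Long rows with sensor=sn02, axis=roll: 37.17 + 13.71 + 29.2 = 80.08.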